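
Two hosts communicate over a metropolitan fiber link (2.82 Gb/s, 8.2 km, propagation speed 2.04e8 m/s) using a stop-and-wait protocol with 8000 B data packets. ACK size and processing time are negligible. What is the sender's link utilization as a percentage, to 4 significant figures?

t_tx = L/R = 64000/2820000000 = 2.2695e-05 s.
t_prop = 8200/204000000 = 4.01961e-05 s; RTT = 8.03922e-05 s.
Cycle = t_tx + RTT = 0.000103087 s.
Utilization = t_tx / cycle = 2.2695e-05/0.000103087 = 22.02 %.

22.02 %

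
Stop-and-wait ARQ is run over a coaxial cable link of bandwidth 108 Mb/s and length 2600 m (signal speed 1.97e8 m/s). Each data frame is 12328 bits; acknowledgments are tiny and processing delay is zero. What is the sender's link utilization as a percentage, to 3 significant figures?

t_tx = L/R = 12328/108000000 = 0.000114148 s.
t_prop = 2600/197000000 = 1.3198e-05 s; RTT = 2.63959e-05 s.
Cycle = t_tx + RTT = 0.000140544 s.
Utilization = t_tx / cycle = 0.000114148/0.000140544 = 81.2 %.

81.2 %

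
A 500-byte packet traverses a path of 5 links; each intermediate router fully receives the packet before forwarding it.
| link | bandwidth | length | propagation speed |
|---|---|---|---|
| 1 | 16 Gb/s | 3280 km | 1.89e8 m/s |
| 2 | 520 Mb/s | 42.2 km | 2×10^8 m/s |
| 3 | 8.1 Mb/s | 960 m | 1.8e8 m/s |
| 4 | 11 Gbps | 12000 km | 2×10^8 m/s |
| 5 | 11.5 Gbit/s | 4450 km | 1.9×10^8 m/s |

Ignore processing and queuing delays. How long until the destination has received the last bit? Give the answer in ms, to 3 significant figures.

L = 500 × 8 = 4000 bits.
Transmission delays (L/R per hop): 0.00025, 0.00769231, 0.493827, 0.000363636, 0.000347826 ms; sum = 0.502481 ms.
Propagation delays (d/s per hop): 17.3545, 0.211, 0.00533333, 60, 23.4211 ms; sum = 100.992 ms.
End-to-end = 101 ms.

101 ms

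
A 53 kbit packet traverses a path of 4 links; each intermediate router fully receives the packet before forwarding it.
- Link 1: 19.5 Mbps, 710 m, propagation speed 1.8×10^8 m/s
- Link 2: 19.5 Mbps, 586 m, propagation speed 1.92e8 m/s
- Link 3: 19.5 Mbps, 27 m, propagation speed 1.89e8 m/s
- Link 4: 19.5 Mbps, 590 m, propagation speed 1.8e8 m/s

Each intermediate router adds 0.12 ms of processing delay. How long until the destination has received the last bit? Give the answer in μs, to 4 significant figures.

L = 53000 bits.
Transmission delay per hop = L/R = 53000/19500000 = 2717.95 μs; 4 hops → 10871.8 μs.
Propagation delays (d/s per hop): 3.94444, 3.05208, 0.142857, 3.27778 μs; sum = 10.4172 μs.
Processing at 3 router(s): 3 × 0.12 ms = 360 μs.
End-to-end = 11240 μs.

11240 μs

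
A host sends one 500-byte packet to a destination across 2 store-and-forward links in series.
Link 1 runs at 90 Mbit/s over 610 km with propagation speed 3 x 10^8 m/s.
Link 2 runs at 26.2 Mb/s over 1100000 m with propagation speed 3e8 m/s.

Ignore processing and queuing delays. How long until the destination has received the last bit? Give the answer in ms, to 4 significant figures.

5.897 ms

L = 500 × 8 = 4000 bits.
Transmission delays (L/R per hop): 0.0444444, 0.152672 ms; sum = 0.197116 ms.
Propagation delays (d/s per hop): 2.03333, 3.66667 ms; sum = 5.7 ms.
End-to-end = 5.897 ms.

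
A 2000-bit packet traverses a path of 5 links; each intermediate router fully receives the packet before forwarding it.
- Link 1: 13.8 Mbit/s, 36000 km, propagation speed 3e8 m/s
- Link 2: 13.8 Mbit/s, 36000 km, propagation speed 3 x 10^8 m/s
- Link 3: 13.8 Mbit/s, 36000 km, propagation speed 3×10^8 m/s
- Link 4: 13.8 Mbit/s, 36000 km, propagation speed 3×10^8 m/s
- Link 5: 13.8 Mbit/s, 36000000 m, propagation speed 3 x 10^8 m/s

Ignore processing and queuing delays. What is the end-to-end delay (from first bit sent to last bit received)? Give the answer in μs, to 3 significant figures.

Transmission delay per hop = L/R = 2000/13800000 = 144.928 μs; 5 hops → 724.638 μs.
Propagation delays (d/s per hop): 120000, 120000, 120000, 120000, 120000 μs; sum = 600000 μs.
End-to-end = 601000 μs.

601000 μs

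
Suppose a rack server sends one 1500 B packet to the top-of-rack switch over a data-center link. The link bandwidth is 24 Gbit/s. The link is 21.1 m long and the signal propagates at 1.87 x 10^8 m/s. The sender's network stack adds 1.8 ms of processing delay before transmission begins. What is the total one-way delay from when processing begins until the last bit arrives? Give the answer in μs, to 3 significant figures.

L = 1500 × 8 = 12000 bits.
Transmission delay = L/R = 12000 / 24000000000 = 0.5 μs.
Propagation delay = d/s = 21.1 m / 187000000 m/s = 0.112834 μs.
Plus processing delay 1.8 ms = 1800 μs.
Total = 1800 μs.

1800 μs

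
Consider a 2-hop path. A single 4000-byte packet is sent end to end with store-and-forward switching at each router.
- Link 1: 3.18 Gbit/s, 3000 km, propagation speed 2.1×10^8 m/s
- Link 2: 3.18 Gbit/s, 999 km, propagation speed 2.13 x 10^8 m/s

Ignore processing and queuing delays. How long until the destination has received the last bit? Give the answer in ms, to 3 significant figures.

19.0 ms

L = 4000 × 8 = 32000 bits.
Transmission delay per hop = L/R = 32000/3180000000 = 0.0100629 ms; 2 hops → 0.0201258 ms.
Propagation delays (d/s per hop): 14.2857, 4.69014 ms; sum = 18.9759 ms.
End-to-end = 19.0 ms.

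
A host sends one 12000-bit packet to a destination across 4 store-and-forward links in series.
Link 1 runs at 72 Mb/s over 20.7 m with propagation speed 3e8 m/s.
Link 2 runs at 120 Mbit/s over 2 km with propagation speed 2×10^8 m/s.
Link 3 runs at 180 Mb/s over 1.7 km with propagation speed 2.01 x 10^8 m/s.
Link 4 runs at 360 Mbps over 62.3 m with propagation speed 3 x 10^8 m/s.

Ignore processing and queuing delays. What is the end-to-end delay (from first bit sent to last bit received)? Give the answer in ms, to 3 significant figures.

0.385 ms

Transmission delays (L/R per hop): 0.166667, 0.1, 0.0666667, 0.0333333 ms; sum = 0.366667 ms.
Propagation delays (d/s per hop): 6.9e-05, 0.01, 0.00845771, 0.000207667 ms; sum = 0.0187344 ms.
End-to-end = 0.385 ms.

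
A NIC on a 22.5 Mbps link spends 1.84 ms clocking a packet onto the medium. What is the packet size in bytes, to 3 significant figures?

5180 bytes

L = R × t_tx = 22500000 b/s × 0.00184 s = 41400 bits.
In bytes: 41400 / 8 = 5180 bytes.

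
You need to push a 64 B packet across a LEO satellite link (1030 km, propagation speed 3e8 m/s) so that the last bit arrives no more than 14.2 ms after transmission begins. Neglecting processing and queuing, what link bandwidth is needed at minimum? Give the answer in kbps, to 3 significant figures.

47.6 kbps

L = 512 bits.
Propagation delay = 1030000 / 300000000 = 3.43333 ms.
Transmission budget = 14.2 − 3.43333 = 10.7667 ms.
R ≥ L / t_tx = 512 bits / 0.0107667 s = 47.6 kbps.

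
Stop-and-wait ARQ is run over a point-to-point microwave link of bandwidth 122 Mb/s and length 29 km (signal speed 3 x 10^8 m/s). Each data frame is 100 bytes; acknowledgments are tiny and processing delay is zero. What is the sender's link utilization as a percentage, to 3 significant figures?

t_tx = L/R = 800/122000000 = 6.55738e-06 s.
t_prop = 29000/300000000 = 9.66667e-05 s; RTT = 0.000193333 s.
Cycle = t_tx + RTT = 0.000199891 s.
Utilization = t_tx / cycle = 6.55738e-06/0.000199891 = 3.28 %.

3.28 %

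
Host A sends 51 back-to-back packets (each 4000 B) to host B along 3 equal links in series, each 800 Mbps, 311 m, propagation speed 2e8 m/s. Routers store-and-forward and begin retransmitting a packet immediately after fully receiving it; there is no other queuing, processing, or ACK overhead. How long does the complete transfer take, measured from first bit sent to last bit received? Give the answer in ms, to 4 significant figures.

2.125 ms

Per-hop transmission t_tx = L/R = 32000/800000000 = 0.04 ms.
Per-hop propagation t_prop = 311/200000000 = 0.001555 ms.
Pipeline fill: first packet needs 3·t_tx to clear all hops; remaining 50 packets each add one t_tx.
Total = (3+51-1)·t_tx + 3·t_prop = 53·0.04 + 3·0.001555 = 2.125 ms.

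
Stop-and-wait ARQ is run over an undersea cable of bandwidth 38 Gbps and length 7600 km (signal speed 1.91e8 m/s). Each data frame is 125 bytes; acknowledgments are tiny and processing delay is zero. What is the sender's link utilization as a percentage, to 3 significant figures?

0.0000331 %

t_tx = L/R = 1000/38000000000 = 2.63158e-08 s.
t_prop = 7600000/191000000 = 0.0397906 s; RTT = 0.0795812 s.
Cycle = t_tx + RTT = 0.0795812 s.
Utilization = t_tx / cycle = 2.63158e-08/0.0795812 = 0.0000331 %.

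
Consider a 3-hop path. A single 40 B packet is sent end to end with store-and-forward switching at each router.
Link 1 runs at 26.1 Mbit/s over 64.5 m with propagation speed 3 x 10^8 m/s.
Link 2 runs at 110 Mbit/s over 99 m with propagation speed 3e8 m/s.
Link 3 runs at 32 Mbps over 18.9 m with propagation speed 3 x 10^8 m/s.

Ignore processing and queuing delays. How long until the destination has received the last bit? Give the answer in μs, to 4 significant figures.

L = 40 × 8 = 320 bits.
Transmission delays (L/R per hop): 12.2605, 2.90909, 10 μs; sum = 25.1696 μs.
Propagation delays (d/s per hop): 0.215, 0.33, 0.063 μs; sum = 0.608 μs.
End-to-end = 25.78 μs.

25.78 μs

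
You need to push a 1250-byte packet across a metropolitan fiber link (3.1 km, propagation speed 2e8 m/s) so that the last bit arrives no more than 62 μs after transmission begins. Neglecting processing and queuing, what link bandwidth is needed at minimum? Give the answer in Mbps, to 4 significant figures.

215.1 Mbps

L = 10000 bits.
Propagation delay = 3100 / 200000000 = 15.5 μs.
Transmission budget = 62 − 15.5 = 46.5 μs.
R ≥ L / t_tx = 10000 bits / 4.65e-05 s = 215.1 Mbps.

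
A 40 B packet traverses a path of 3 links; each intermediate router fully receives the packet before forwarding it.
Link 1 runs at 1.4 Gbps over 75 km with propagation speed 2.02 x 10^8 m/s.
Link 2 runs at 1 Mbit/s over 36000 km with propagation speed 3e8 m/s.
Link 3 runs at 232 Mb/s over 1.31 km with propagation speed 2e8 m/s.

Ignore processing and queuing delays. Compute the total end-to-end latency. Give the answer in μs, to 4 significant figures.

L = 40 × 8 = 320 bits.
Transmission delays (L/R per hop): 0.228571, 320, 1.37931 μs; sum = 321.608 μs.
Propagation delays (d/s per hop): 371.287, 120000, 6.55 μs; sum = 120378 μs.
End-to-end = 120700 μs.

120700 μs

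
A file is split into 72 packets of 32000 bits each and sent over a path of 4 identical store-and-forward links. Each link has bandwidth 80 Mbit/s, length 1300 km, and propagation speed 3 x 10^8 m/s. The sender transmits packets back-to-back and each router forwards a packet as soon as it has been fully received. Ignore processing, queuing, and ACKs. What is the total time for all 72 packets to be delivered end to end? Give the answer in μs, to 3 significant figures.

Per-hop transmission t_tx = L/R = 32000/80000000 = 400 μs.
Per-hop propagation t_prop = 1300000/300000000 = 4333.33 μs.
Pipeline fill: first packet needs 4·t_tx to clear all hops; remaining 71 packets each add one t_tx.
Total = (4+72-1)·t_tx + 4·t_prop = 75·400 + 4·4333.33 = 47300 μs.

47300 μs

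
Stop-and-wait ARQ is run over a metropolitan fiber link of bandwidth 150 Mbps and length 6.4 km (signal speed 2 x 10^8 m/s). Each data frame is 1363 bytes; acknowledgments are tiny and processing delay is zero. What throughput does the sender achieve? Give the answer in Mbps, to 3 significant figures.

t_tx = L/R = 10904/150000000 = 7.26933e-05 s.
t_prop = 6400/200000000 = 3.2e-05 s; RTT = 6.4e-05 s.
Cycle = t_tx + RTT = 0.000136693 s.
Throughput = L / cycle = 10904 / 0.000136693 = 79.8 Mbps.

79.8 Mbps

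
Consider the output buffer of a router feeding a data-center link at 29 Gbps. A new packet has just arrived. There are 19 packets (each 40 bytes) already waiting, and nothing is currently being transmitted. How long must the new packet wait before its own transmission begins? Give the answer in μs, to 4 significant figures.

Each queued packet: L/R = 320/29000000000 = 0.0110345 μs.
19 queued → 0.209655 μs.
Queuing delay = 0.2097 μs.

0.2097 μs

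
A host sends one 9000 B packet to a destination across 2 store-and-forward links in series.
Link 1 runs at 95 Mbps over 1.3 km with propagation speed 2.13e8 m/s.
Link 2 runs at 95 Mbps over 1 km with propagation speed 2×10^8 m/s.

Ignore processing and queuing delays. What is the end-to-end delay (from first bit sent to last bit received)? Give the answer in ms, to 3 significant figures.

L = 9000 × 8 = 72000 bits.
Transmission delay per hop = L/R = 72000/95000000 = 0.757895 ms; 2 hops → 1.51579 ms.
Propagation delays (d/s per hop): 0.00610329, 0.005 ms; sum = 0.0111033 ms.
End-to-end = 1.53 ms.

1.53 ms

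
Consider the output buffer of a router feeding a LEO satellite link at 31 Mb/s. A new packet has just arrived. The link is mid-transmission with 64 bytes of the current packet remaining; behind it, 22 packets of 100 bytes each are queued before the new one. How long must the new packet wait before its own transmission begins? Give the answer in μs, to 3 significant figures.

Each queued packet: L/R = 800/31000000 = 25.8065 μs.
22 queued → 567.742 μs.
Plus remaining 512 bits of current packet: 16.5161 μs.
Queuing delay = 584 μs.

584 μs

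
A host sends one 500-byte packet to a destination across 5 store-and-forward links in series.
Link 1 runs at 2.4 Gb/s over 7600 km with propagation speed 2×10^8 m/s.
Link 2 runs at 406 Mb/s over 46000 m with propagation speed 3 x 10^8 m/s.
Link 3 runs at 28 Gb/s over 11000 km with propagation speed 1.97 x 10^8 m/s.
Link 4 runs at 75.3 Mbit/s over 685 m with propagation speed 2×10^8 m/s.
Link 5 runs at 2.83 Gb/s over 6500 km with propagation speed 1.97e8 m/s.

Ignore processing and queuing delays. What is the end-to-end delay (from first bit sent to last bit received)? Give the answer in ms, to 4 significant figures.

127.1 ms

L = 500 × 8 = 4000 bits.
Transmission delays (L/R per hop): 0.00166667, 0.00985222, 0.000142857, 0.0531208, 0.00141343 ms; sum = 0.066196 ms.
Propagation delays (d/s per hop): 38, 0.153333, 55.8376, 0.003425, 32.9949 ms; sum = 126.989 ms.
End-to-end = 127.1 ms.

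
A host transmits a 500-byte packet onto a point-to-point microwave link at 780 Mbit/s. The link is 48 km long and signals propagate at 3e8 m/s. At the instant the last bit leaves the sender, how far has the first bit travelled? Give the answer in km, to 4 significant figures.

1.538 km

t_tx = L/R = 4000/780000000 = 5.12821e-06 s.
Distance = s × t_tx = 300000000 × 5.12821e-06 = 1.538 km.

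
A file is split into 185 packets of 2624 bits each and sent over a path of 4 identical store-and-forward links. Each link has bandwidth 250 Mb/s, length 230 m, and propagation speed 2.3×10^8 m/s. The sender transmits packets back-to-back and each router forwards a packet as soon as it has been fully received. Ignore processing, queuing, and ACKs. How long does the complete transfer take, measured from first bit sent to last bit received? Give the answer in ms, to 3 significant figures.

Per-hop transmission t_tx = L/R = 2624/250000000 = 0.010496 ms.
Per-hop propagation t_prop = 230/2.3e+08 = 0.001 ms.
Pipeline fill: first packet needs 4·t_tx to clear all hops; remaining 184 packets each add one t_tx.
Total = (4+185-1)·t_tx + 4·t_prop = 188·0.010496 + 4·0.001 = 1.98 ms.

1.98 ms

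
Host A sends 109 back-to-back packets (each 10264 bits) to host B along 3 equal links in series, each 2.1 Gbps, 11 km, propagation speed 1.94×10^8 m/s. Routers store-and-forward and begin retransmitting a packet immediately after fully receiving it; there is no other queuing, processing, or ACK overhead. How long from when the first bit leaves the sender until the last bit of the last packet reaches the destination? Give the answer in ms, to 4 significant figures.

Per-hop transmission t_tx = L/R = 10264/2100000000 = 0.00488762 ms.
Per-hop propagation t_prop = 11000/194000000 = 0.056701 ms.
Pipeline fill: first packet needs 3·t_tx to clear all hops; remaining 108 packets each add one t_tx.
Total = (3+109-1)·t_tx + 3·t_prop = 111·0.00488762 + 3·0.056701 = 0.7126 ms.

0.7126 ms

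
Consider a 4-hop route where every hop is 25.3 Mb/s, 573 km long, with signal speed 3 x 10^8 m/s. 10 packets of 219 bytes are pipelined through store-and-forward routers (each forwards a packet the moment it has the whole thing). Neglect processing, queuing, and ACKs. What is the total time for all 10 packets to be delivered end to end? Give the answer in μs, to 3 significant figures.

Per-hop transmission t_tx = L/R = 1752/25300000 = 69.249 μs.
Per-hop propagation t_prop = 573000/300000000 = 1910 μs.
Pipeline fill: first packet needs 4·t_tx to clear all hops; remaining 9 packets each add one t_tx.
Total = (4+10-1)·t_tx + 4·t_prop = 13·69.249 + 4·1910 = 8540 μs.

8540 μs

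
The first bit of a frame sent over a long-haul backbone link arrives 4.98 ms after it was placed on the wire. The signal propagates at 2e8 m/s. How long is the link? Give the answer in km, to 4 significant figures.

996.0 km

d = s × t_prop = 200000000 × 0.00498 = 996.0 km.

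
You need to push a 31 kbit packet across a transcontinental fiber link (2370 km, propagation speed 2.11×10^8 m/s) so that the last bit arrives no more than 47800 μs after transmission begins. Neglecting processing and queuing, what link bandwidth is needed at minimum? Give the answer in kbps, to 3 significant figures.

848 kbps

Propagation delay = 2370000 / 211000000 = 11232.2 μs.
Transmission budget = 47800 − 11232.2 = 36567.8 μs.
R ≥ L / t_tx = 31000 bits / 0.0365678 s = 848 kbps.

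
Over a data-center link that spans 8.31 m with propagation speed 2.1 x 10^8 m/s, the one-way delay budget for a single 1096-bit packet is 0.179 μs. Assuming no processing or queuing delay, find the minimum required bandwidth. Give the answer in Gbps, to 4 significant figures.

Propagation delay = 8.31 / 210000000 = 0.0395714 μs.
Transmission budget = 0.179 − 0.0395714 = 0.139429 μs.
R ≥ L / t_tx = 1096 bits / 1.39429e-07 s = 7.861 Gbps.

7.861 Gbps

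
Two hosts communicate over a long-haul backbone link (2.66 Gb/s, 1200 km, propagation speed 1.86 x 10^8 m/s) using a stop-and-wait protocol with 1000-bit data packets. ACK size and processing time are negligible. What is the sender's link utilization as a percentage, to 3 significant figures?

t_tx = L/R = 1000/2660000000 = 3.7594e-07 s.
t_prop = 1200000/186000000 = 0.00645161 s; RTT = 0.0129032 s.
Cycle = t_tx + RTT = 0.0129036 s.
Utilization = t_tx / cycle = 3.7594e-07/0.0129036 = 0.00291 %.

0.00291 %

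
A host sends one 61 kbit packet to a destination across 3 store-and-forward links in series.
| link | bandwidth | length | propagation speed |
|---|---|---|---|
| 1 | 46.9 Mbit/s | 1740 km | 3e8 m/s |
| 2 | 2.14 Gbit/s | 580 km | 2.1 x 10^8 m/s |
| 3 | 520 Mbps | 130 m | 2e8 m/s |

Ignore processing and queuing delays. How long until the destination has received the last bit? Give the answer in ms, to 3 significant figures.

10.0 ms

L = 61000 bits.
Transmission delays (L/R per hop): 1.30064, 0.0285047, 0.117308 ms; sum = 1.44645 ms.
Propagation delays (d/s per hop): 5.8, 2.7619, 0.00065 ms; sum = 8.56255 ms.
End-to-end = 10.0 ms.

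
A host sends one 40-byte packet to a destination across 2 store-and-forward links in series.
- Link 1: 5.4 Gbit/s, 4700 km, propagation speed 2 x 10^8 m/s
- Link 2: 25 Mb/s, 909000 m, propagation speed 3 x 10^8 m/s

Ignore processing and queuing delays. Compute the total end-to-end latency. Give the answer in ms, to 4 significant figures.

L = 40 × 8 = 320 bits.
Transmission delays (L/R per hop): 5.92593e-05, 0.0128 ms; sum = 0.0128593 ms.
Propagation delays (d/s per hop): 23.5, 3.03 ms; sum = 26.53 ms.
End-to-end = 26.54 ms.

26.54 ms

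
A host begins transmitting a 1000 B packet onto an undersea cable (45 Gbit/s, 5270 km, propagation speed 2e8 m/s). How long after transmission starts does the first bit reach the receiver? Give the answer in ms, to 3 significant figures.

26.4 ms

First bit experiences only propagation delay: d/s = 5270000/200000000 = 26.4 ms.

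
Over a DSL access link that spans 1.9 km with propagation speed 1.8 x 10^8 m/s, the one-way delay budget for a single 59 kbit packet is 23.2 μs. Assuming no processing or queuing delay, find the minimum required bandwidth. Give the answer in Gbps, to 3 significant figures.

4.67 Gbps

Propagation delay = 1900 / 180000000 = 10.5556 μs.
Transmission budget = 23.2 − 10.5556 = 12.6444 μs.
R ≥ L / t_tx = 59000 bits / 1.26444e-05 s = 4.67 Gbps.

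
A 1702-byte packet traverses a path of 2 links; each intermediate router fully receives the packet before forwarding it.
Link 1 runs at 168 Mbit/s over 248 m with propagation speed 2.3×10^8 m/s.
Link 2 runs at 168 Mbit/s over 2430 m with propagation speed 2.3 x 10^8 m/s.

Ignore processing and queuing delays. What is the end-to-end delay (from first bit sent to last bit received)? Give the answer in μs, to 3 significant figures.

174 μs

L = 1702 × 8 = 13616 bits.
Transmission delay per hop = L/R = 13616/168000000 = 81.0476 μs; 2 hops → 162.095 μs.
Propagation delays (d/s per hop): 1.07826, 10.5652 μs; sum = 11.6435 μs.
End-to-end = 174 μs.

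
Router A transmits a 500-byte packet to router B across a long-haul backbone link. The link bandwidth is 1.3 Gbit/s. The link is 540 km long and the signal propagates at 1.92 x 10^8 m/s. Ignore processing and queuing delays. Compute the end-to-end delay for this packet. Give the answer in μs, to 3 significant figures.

2820 μs

L = 500 × 8 = 4000 bits.
Transmission delay = L/R = 4000 / 1300000000 = 3.07692 μs.
Propagation delay = d/s = 540000 m / 192000000 m/s = 2812.5 μs.
Total = 2820 μs.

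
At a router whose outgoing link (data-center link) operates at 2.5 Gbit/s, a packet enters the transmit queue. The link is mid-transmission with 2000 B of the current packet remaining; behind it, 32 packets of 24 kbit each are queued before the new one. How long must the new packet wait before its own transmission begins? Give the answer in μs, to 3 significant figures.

Each queued packet: L/R = 24000/2500000000 = 9.6 μs.
32 queued → 307.2 μs.
Plus remaining 16000 bits of current packet: 6.4 μs.
Queuing delay = 314 μs.

314 μs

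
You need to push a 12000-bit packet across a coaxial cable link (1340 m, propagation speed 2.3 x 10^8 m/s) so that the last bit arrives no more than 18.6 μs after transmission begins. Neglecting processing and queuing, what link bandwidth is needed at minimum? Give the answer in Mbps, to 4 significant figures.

939.4 Mbps

Propagation delay = 1340 / 2.3e+08 = 5.82609 μs.
Transmission budget = 18.6 − 5.82609 = 12.7739 μs.
R ≥ L / t_tx = 12000 bits / 1.27739e-05 s = 939.4 Mbps.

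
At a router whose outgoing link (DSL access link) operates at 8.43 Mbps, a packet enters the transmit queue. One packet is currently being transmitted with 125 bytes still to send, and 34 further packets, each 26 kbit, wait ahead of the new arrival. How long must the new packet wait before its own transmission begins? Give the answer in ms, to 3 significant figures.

Each queued packet: L/R = 26000/8430000 = 3.08422 ms.
34 queued → 104.864 ms.
Plus remaining 1000 bits of current packet: 0.118624 ms.
Queuing delay = 105 ms.

105 ms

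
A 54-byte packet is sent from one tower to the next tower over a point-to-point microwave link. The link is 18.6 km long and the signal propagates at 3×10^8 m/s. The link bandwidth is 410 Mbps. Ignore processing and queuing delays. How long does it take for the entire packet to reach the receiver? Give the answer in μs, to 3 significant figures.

L = 54 × 8 = 432 bits.
Transmission delay = L/R = 432 / 410000000 = 1.05366 μs.
Propagation delay = d/s = 18600 m / 300000000 m/s = 62 μs.
Total = 63.1 μs.

63.1 μs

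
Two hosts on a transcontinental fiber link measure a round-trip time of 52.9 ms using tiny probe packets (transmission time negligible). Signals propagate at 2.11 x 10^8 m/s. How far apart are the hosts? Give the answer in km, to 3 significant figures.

5580 km

One-way propagation = RTT/2 = 26.45 ms.
d = s × t = 211000000 × 0.02645 = 5580 km.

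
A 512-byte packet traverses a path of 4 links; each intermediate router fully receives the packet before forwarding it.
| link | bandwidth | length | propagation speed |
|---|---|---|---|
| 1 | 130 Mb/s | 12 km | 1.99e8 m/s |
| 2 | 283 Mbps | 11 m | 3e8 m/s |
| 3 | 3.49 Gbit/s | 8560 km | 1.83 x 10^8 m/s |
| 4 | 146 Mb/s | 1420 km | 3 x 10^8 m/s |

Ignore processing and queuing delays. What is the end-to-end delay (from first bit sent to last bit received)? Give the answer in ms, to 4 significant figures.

51.64 ms

L = 512 × 8 = 4096 bits.
Transmission delays (L/R per hop): 0.0315077, 0.0144735, 0.00117364, 0.0280548 ms; sum = 0.0752096 ms.
Propagation delays (d/s per hop): 0.0603015, 3.66667e-05, 46.776, 4.73333 ms; sum = 51.5696 ms.
End-to-end = 51.64 ms.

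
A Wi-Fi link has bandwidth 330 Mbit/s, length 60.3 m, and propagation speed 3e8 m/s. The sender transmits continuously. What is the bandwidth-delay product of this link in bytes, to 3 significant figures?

Propagation delay = 60.3 / 300000000 = 2.01e-07 s.
BDP = R × t_prop = 330000000 × 2.01e-07 = 66.33 bits.
In bytes: 66.33/8 = 8.29 bytes.

8.29 bytes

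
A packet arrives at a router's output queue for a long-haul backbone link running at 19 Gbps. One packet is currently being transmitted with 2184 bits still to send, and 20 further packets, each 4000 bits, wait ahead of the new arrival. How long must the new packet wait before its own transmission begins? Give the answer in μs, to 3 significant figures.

4.33 μs

Each queued packet: L/R = 4000/19000000000 = 0.210526 μs.
20 queued → 4.21053 μs.
Plus remaining 2184 bits of current packet: 0.114947 μs.
Queuing delay = 4.33 μs.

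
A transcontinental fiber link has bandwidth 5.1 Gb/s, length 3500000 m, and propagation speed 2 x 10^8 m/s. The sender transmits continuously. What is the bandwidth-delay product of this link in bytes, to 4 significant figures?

Propagation delay = 3500000 / 200000000 = 0.0175 s.
BDP = R × t_prop = 5100000000 × 0.0175 = 89250000 bits.
In bytes: 89250000/8 = 11160000 bytes.

11160000 bytes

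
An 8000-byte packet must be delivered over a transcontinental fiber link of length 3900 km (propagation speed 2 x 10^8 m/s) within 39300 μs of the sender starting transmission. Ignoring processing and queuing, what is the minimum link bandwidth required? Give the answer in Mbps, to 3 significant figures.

L = 64000 bits.
Propagation delay = 3900000 / 200000000 = 19500 μs.
Transmission budget = 39300 − 19500 = 19800 μs.
R ≥ L / t_tx = 64000 bits / 0.0198 s = 3.23 Mbps.

3.23 Mbps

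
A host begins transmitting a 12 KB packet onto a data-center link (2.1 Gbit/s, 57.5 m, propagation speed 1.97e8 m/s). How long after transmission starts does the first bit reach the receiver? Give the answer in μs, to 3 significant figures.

0.292 μs

First bit experiences only propagation delay: d/s = 57.5/197000000 = 0.292 μs.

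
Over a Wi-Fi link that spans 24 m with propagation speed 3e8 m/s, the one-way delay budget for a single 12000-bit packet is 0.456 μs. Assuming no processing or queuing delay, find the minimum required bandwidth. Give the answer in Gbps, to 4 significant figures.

Propagation delay = 24 / 300000000 = 0.08 μs.
Transmission budget = 0.456 − 0.08 = 0.376 μs.
R ≥ L / t_tx = 12000 bits / 3.76e-07 s = 31.91 Gbps.

31.91 Gbps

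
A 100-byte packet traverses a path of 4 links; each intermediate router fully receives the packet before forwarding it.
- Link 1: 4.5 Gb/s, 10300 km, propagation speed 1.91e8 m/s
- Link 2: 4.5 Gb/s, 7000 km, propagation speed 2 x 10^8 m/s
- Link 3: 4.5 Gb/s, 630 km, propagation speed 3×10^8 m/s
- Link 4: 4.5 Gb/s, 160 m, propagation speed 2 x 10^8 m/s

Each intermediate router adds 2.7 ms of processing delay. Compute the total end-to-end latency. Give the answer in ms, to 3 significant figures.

99.1 ms

L = 100 × 8 = 800 bits.
Transmission delay per hop = L/R = 800/4500000000 = 0.000177778 ms; 4 hops → 0.000711111 ms.
Propagation delays (d/s per hop): 53.9267, 35, 2.1, 0.0008 ms; sum = 91.0275 ms.
Processing at 3 router(s): 3 × 2.7 ms = 8.1 ms.
End-to-end = 99.1 ms.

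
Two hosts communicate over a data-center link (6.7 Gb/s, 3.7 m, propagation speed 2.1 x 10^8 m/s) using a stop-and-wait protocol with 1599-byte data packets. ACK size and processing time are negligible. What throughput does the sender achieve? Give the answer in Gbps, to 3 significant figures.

t_tx = L/R = 12792/6700000000 = 1.90925e-06 s.
t_prop = 3.7/210000000 = 1.7619e-08 s; RTT = 3.52381e-08 s.
Cycle = t_tx + RTT = 1.94449e-06 s.
Throughput = L / cycle = 12792 / 1.94449e-06 = 6.58 Gbps.

6.58 Gbps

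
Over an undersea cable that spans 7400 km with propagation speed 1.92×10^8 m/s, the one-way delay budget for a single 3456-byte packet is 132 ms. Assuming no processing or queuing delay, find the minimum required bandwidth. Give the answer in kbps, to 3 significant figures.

L = 27648 bits.
Propagation delay = 7400000 / 192000000 = 38.5417 ms.
Transmission budget = 132 − 38.5417 = 93.4583 ms.
R ≥ L / t_tx = 27648 bits / 0.0934583 s = 296 kbps.

296 kbps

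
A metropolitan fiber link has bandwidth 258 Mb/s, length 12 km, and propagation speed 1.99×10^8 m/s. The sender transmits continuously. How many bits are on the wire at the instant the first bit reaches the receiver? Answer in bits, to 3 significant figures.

15600 bits

Propagation delay = 12000 / 199000000 = 6.03015e-05 s.
BDP = R × t_prop = 258000000 × 6.03015e-05 = 15557.8 bits.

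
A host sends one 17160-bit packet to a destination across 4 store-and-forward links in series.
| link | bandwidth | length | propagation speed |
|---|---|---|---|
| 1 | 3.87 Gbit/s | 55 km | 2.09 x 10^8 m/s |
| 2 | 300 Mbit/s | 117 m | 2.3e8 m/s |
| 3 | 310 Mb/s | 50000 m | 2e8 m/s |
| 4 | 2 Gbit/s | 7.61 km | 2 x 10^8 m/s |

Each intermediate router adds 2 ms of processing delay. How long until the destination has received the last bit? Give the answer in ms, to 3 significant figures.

Transmission delays (L/R per hop): 0.00443411, 0.0572, 0.0553548, 0.00858 ms; sum = 0.125569 ms.
Propagation delays (d/s per hop): 0.263158, 0.000508696, 0.25, 0.03805 ms; sum = 0.551717 ms.
Processing at 3 router(s): 3 × 2 ms = 6 ms.
End-to-end = 6.68 ms.

6.68 ms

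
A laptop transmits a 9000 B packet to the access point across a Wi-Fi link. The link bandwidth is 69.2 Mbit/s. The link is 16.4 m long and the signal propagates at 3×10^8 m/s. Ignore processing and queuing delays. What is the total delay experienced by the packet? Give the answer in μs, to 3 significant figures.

1040 μs

L = 9000 × 8 = 72000 bits.
Transmission delay = L/R = 72000 / 69200000 = 1040.46 μs.
Propagation delay = d/s = 16.4 m / 300000000 m/s = 0.0546667 μs.
Total = 1040 μs.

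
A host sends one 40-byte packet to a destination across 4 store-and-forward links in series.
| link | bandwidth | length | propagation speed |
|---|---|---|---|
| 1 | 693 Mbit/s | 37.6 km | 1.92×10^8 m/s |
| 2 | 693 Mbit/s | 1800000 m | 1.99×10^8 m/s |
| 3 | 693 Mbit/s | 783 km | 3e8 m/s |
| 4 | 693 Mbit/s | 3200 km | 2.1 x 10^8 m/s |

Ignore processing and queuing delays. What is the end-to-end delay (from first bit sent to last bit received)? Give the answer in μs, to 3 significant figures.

L = 40 × 8 = 320 bits.
Transmission delay per hop = L/R = 320/693000000 = 0.46176 μs; 4 hops → 1.84704 μs.
Propagation delays (d/s per hop): 195.833, 9045.23, 2610, 15238.1 μs; sum = 27089.2 μs.
End-to-end = 27100 μs.

27100 μs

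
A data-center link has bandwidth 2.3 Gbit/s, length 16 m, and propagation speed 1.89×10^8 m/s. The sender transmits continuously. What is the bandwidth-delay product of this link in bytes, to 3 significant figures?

24.3 bytes

Propagation delay = 16 / 189000000 = 8.46561e-08 s.
BDP = R × t_prop = 2300000000 × 8.46561e-08 = 194.709 bits.
In bytes: 194.709/8 = 24.3 bytes.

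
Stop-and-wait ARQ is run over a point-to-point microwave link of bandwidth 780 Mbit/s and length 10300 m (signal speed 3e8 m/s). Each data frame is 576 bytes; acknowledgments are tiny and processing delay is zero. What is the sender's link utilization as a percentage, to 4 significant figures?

7.922 %

t_tx = L/R = 4608/780000000 = 5.90769e-06 s.
t_prop = 10300/300000000 = 3.43333e-05 s; RTT = 6.86667e-05 s.
Cycle = t_tx + RTT = 7.45744e-05 s.
Utilization = t_tx / cycle = 5.90769e-06/7.45744e-05 = 7.922 %.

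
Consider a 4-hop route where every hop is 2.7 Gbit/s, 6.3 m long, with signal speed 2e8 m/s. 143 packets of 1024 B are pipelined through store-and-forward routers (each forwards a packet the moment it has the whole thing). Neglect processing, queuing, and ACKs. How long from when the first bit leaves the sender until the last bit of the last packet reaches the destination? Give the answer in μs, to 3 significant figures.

443 μs

Per-hop transmission t_tx = L/R = 8192/2700000000 = 3.03407 μs.
Per-hop propagation t_prop = 6.3/200000000 = 0.0315 μs.
Pipeline fill: first packet needs 4·t_tx to clear all hops; remaining 142 packets each add one t_tx.
Total = (4+143-1)·t_tx + 4·t_prop = 146·3.03407 + 4·0.0315 = 443 μs.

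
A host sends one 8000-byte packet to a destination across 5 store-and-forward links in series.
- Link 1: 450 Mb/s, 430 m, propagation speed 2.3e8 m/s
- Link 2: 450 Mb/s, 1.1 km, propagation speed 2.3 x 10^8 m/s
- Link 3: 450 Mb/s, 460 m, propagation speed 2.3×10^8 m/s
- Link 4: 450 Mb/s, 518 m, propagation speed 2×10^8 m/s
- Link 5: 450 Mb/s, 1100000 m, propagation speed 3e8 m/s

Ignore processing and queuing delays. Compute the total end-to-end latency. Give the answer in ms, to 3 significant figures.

4.39 ms

L = 8000 × 8 = 64000 bits.
Transmission delay per hop = L/R = 64000/450000000 = 0.142222 ms; 5 hops → 0.711111 ms.
Propagation delays (d/s per hop): 0.00186957, 0.00478261, 0.002, 0.00259, 3.66667 ms; sum = 3.67791 ms.
End-to-end = 4.39 ms.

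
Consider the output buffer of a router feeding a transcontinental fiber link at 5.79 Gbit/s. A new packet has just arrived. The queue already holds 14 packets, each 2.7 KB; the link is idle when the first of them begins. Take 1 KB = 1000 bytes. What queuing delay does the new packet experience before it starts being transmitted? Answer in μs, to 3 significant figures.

Each queued packet: L/R = 21600/5790000000 = 3.73057 μs.
14 queued → 52.228 μs.
Queuing delay = 52.2 μs.

52.2 μs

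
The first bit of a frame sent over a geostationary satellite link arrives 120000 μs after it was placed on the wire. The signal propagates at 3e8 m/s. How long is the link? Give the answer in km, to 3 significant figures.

d = s × t_prop = 300000000 × 0.12 = 36000 km.

36000 km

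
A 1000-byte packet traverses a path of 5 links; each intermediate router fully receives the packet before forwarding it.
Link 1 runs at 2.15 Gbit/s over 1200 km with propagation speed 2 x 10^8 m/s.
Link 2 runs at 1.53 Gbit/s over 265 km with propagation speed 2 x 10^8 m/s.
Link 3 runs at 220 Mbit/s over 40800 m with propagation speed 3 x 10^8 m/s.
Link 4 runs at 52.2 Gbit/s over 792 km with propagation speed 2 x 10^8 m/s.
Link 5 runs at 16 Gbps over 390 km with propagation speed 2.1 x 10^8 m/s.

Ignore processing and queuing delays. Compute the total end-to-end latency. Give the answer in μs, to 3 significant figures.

L = 1000 × 8 = 8000 bits.
Transmission delays (L/R per hop): 3.72093, 5.22876, 36.3636, 0.153257, 0.5 μs; sum = 45.9666 μs.
Propagation delays (d/s per hop): 6000, 1325, 136, 3960, 1857.14 μs; sum = 13278.1 μs.
End-to-end = 13300 μs.

13300 μs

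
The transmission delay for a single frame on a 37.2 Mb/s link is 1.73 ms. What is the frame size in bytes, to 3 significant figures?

L = R × t_tx = 37200000 b/s × 0.00173 s = 64356 bits.
In bytes: 64356 / 8 = 8040 bytes.

8040 bytes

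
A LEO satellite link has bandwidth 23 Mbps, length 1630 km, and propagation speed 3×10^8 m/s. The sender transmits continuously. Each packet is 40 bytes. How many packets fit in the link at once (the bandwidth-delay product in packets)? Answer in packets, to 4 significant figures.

Propagation delay = 1630000 / 300000000 = 0.00543333 s.
BDP = R × t_prop = 23000000 × 0.00543333 = 124967 bits.
In packets of 320 bits: 390.5 packets.

390.5 packets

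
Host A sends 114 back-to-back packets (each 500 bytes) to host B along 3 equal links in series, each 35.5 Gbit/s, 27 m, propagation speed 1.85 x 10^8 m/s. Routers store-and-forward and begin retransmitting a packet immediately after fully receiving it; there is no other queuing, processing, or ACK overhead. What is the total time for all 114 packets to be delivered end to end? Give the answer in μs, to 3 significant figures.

Per-hop transmission t_tx = L/R = 4000/35500000000 = 0.112676 μs.
Per-hop propagation t_prop = 27/185000000 = 0.145946 μs.
Pipeline fill: first packet needs 3·t_tx to clear all hops; remaining 113 packets each add one t_tx.
Total = (3+114-1)·t_tx + 3·t_prop = 116·0.112676 + 3·0.145946 = 13.5 μs.

13.5 μs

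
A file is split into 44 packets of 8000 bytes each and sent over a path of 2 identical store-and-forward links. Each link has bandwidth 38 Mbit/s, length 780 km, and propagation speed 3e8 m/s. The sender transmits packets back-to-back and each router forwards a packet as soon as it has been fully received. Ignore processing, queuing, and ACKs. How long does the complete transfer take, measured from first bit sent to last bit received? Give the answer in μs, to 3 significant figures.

Per-hop transmission t_tx = L/R = 64000/38000000 = 1684.21 μs.
Per-hop propagation t_prop = 780000/300000000 = 2600 μs.
Pipeline fill: first packet needs 2·t_tx to clear all hops; remaining 43 packets each add one t_tx.
Total = (2+44-1)·t_tx + 2·t_prop = 45·1684.21 + 2·2600 = 81000 μs.

81000 μs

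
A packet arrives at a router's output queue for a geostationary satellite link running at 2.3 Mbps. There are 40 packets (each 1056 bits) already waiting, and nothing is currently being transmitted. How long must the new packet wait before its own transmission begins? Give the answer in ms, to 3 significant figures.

18.4 ms

Each queued packet: L/R = 1056/2300000 = 0.45913 ms.
40 queued → 18.3652 ms.
Queuing delay = 18.4 ms.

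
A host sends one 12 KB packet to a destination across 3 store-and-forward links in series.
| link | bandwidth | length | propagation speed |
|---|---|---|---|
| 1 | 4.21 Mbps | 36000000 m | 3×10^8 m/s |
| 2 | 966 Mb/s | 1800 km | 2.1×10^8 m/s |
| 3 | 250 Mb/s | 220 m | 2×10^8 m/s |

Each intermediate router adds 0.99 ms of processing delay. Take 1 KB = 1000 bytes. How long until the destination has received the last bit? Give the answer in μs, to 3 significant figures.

154000 μs

L = 96000 bits.
Transmission delays (L/R per hop): 22802.9, 99.3789, 384 μs; sum = 23286.2 μs.
Propagation delays (d/s per hop): 120000, 8571.43, 1.1 μs; sum = 128573 μs.
Processing at 2 router(s): 2 × 0.99 ms = 1980 μs.
End-to-end = 154000 μs.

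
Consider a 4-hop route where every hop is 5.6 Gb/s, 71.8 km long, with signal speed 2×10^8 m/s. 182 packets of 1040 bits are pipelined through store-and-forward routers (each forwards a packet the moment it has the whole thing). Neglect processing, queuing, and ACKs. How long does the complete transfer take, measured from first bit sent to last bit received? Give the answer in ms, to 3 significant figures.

Per-hop transmission t_tx = L/R = 1040/5600000000 = 0.000185714 ms.
Per-hop propagation t_prop = 71800/200000000 = 0.359 ms.
Pipeline fill: first packet needs 4·t_tx to clear all hops; remaining 181 packets each add one t_tx.
Total = (4+182-1)·t_tx + 4·t_prop = 185·0.000185714 + 4·0.359 = 1.47 ms.

1.47 ms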